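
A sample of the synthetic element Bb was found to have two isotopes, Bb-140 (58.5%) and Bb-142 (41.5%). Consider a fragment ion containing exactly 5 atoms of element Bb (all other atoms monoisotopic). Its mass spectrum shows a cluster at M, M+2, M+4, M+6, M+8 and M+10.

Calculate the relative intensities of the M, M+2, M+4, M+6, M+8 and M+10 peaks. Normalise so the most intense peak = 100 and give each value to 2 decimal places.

Expanding (0.585 + 0.415)^5:
P(M) = 0.585^5 = 0.068514
P(M+2) = 5 × 0.585^4 × 0.415^1 = 0.243020
P(M+4) = 10 × 0.585^3 × 0.415^2 = 0.344797
P(M+6) = 10 × 0.585^2 × 0.415^3 = 0.244600
P(M+8) = 5 × 0.585^1 × 0.415^4 = 0.086760
P(M+10) = 0.415^5 = 0.012310
The M+4 peak is largest (0.344797); scaling to 100 gives 19.87 : 70.48 : 100.00 : 70.94 : 25.16 : 3.57.

19.87 : 70.48 : 100.00 : 70.94 : 25.16 : 3.57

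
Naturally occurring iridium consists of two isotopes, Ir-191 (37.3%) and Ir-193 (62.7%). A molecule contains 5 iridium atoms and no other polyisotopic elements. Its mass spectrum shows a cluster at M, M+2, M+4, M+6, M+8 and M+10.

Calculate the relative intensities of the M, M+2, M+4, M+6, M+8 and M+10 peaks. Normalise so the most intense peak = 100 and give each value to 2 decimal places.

The 5 Ir atoms are independent, so intensities follow the terms of (0.373 + 0.627)^5.
P(M) = 0.373^5 = 0.007220
P(M+2) = 5 × 0.373^4 × 0.627^1 = 0.060684
P(M+4) = 10 × 0.373^3 × 0.627^2 = 0.204015
P(M+6) = 10 × 0.373^2 × 0.627^3 = 0.342942
P(M+8) = 5 × 0.373^1 × 0.627^4 = 0.288237
P(M+10) = 0.627^5 = 0.096903
The M+6 peak is largest (0.342942); scaling to 100 gives 2.11 : 17.70 : 59.49 : 100.00 : 84.05 : 28.26.

2.11 : 17.70 : 59.49 : 100.00 : 84.05 : 28.26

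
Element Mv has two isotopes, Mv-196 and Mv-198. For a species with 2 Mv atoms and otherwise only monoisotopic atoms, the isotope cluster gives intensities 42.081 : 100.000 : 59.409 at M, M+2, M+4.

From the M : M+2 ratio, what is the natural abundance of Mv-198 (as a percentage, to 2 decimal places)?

54.30%

If p is the fraction of Mv that is Mv-196, then I(M+2)/I(M) = [C(2,1)·p^1·(1−p)] / p^2 = 2·(1−p)/p = 100.000/42.081 = 2.3764
(1−p)/p = 2.3764/2 = 1.1882  ⇒  p = 1/(1 + 1.1882) = 0.4570
Mv-196: 45.70%, Mv-198: 54.30%.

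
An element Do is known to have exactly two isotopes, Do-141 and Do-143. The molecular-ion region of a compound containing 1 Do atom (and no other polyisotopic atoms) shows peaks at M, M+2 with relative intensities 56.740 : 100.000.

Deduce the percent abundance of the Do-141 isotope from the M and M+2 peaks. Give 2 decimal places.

36.20%

Write p for the Do-141 fraction. I(M+2)/I(M) = [C(1,1)·p^0·(1−p)] / p^1 = 1·(1−p)/p = 100.000/56.740 = 1.7624
(1−p)/p = 1.7624/1 = 1.7624  ⇒  p = 1/(1 + 1.7624) = 0.3620
Do-141: 36.20%, Do-143: 63.80%.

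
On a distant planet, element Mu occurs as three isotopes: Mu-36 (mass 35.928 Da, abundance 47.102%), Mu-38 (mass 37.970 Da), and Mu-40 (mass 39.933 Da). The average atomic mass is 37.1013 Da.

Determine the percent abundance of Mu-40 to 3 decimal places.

4.744%

Let x and y be the fractions of Mu-38 and Mu-40. Then x + y = 1 − 0.47102 = 0.52898 and 37.970x + 39.933y = 37.1013 − 0.47102×35.928 = 20.17849344.
Substituting: 37.970x + 39.933(0.52898 − x) = 20.17849344
(37.970 − 39.933)x = -0.9452649  ⇒  x = 0.48154, y = 0.04744
Mu-38: 48.154%, Mu-40: 4.744%.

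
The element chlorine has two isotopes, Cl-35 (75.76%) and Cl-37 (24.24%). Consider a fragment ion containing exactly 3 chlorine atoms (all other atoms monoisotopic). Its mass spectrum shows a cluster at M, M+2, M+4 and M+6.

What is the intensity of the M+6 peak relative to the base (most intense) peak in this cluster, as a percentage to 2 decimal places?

3.28%

Binomial terms of (0.7576 + 0.2424)^3: M 0.4348, M+2 0.4174, M+4 0.1335, M+6 0.0142 → M is the base peak.
P(M) = C(3,0) × 0.7576^3 × 0.2424^0 = 1 × 0.4348304 × 1.0000 = 0.434830 (base)
P(M+6) = C(3,3) × 0.7576^0 × 0.2424^3 = 1 × 1.0000 × 0.01424288 = 0.014243
Relative intensity = 0.014243 / 0.434830 × 100 = 3.28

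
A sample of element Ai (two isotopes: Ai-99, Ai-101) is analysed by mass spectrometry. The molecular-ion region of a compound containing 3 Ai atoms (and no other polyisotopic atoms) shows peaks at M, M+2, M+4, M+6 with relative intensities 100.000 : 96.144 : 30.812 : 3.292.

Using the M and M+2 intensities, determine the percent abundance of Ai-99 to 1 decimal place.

75.7%

Let p = fractional abundance of Ai-99. I(M+2)/I(M) = [C(3,1)·p^2·(1−p)] / p^3 = 3·(1−p)/p = 96.144/100.000 = 0.9614
(1−p)/p = 0.9614/3 = 0.3205  ⇒  p = 1/(1 + 0.3205) = 0.7573
Ai-99: 75.7%, Ai-101: 24.3%.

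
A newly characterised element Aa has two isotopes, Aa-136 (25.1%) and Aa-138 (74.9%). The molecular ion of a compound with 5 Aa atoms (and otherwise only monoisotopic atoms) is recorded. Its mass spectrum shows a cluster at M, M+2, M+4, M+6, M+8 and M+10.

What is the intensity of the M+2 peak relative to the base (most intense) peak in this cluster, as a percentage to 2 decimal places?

Term probabilities: M 0.0010, M+2 0.0149, M+4 0.0887, M+6 0.2647, M+8 0.3950, M+10 0.2357. Base peak = M+8.
P(M+8) = C(5,4) × 0.251^1 × 0.749^4 = 5 × 0.2510 × 0.31472212 = 0.394976 (base)
P(M+2) = C(5,1) × 0.251^4 × 0.749^1 = 5 × 0.00396913 × 0.7490 = 0.014864
Relative intensity = 0.014864 / 0.394976 × 100 = 3.76

3.76%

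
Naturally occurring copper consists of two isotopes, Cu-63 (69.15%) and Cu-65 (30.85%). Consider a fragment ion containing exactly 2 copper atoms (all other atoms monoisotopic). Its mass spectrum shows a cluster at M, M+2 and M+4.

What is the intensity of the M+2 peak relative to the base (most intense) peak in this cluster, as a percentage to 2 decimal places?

(0.6915 + 0.3085)^2 gives M 0.4782, M+2 0.4267, M+4 0.0952; the largest is M.
P(M) = C(2,0) × 0.6915^2 × 0.3085^0 = 1 × 0.47817225 × 1.0000 = 0.478172 (base)
P(M+2) = C(2,1) × 0.6915^1 × 0.3085^1 = 2 × 0.6915 × 0.3085 = 0.426656
Relative intensity = 0.426656 / 0.478172 × 100 = 89.23

89.23%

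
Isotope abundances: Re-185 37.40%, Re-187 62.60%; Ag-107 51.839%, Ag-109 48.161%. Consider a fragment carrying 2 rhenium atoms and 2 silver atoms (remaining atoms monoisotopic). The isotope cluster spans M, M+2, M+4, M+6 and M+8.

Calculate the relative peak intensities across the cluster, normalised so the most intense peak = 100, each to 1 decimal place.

Rhenium pattern (n=2): 0.139876 : 0.468248 : 0.391876
Silver pattern (n=2): 0.26872819 : 0.49932362 : 0.23194819
Convolve the two distributions (both contribute in 2-u steps):
  M: 0.139876×0.26872819 = 0.037589
  M+2: 0.139876×0.49932362 + 0.468248×0.26872819 = 0.195675
  M+4: 0.139876×0.23194819 + 0.468248×0.49932362 + 0.391876×0.26872819 = 0.371559
  M+6: 0.468248×0.23194819 + 0.391876×0.49932362 = 0.304282
  M+8: 0.391876×0.23194819 = 0.090895
Scale to base peak (0.371559) = 100: 10.1 : 52.7 : 100.0 : 81.9 : 24.5

10.1 : 52.7 : 100.0 : 81.9 : 24.5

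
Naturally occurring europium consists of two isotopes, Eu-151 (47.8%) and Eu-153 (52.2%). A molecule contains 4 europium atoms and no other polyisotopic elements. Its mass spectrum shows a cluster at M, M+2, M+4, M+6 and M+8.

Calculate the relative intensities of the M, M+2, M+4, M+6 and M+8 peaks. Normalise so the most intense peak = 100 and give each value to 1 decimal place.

14.0 : 61.0 : 100.0 : 72.8 : 19.9

Each Eu atom is independently Eu-151 (p = 0.478) or Eu-153 (q = 0.522); the cluster is the binomial expansion (p + q)^4.
P(M) = 0.478^4 = 0.052205
P(M+2) = 4 × 0.478^3 × 0.522^1 = 0.228042
P(M+4) = 6 × 0.478^2 × 0.522^2 = 0.373549
P(M+6) = 4 × 0.478^1 × 0.522^3 = 0.271956
P(M+8) = 0.522^4 = 0.074248
The M+4 peak is largest (0.373549); scaling to 100 gives 14.0 : 61.0 : 100.0 : 72.8 : 19.9.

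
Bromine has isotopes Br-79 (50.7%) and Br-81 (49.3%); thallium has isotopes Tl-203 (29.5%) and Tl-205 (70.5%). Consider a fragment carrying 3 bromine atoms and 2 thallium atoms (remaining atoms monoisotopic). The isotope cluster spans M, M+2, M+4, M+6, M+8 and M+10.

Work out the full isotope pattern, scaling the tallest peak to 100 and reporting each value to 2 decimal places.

3.21 : 24.72 : 72.23 : 100.00 : 66.14 : 16.86

Bromine pattern (n=3): 0.13032384 : 0.38017547 : 0.36967753 : 0.11982316
Thallium pattern (n=2): 0.087025 : 0.41595 : 0.497025
Convolve the two distributions (both contribute in 2-u steps):
  M: 0.13032384×0.087025 = 0.011341
  M+2: 0.13032384×0.41595 + 0.38017547×0.087025 = 0.087293
  M+4: 0.13032384×0.497025 + 0.38017547×0.41595 + 0.36967753×0.087025 = 0.255079
  M+6: 0.38017547×0.497025 + 0.36967753×0.41595 + 0.11982316×0.087025 = 0.353152
  M+8: 0.36967753×0.497025 + 0.11982316×0.41595 = 0.233579
  M+10: 0.11982316×0.497025 = 0.059555
Scale to base peak (0.353152) = 100: 3.21 : 24.72 : 72.23 : 100.00 : 66.14 : 16.86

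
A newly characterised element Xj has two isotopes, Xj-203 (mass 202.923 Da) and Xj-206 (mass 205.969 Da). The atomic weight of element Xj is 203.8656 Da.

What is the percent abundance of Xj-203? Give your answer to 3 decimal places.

69.054%

Writing the weighted mean with unknown fraction x of Xj-203:
202.923·x + 205.969·(1 − x) = 203.8656
(202.923 − 205.969)·x = 203.8656 − 205.969
x = -2.1034 / -3.046 = 0.69054 → 69.054% Xj-203, 30.946% Xj-206.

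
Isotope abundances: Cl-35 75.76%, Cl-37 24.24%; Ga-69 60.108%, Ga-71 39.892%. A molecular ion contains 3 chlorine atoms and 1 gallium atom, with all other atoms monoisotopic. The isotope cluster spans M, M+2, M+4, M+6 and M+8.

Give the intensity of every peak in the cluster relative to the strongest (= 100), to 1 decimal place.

Chlorine pattern (n=3): 0.4348304 : 0.41738208 : 0.13354464 : 0.01424288
Gallium pattern (n=1): 0.60108 : 0.39892
Convolve the two distributions (both contribute in 2-u steps):
  M: 0.4348304×0.60108 = 0.261368
  M+2: 0.4348304×0.39892 + 0.41738208×0.60108 = 0.424343
  M+4: 0.41738208×0.39892 + 0.13354464×0.60108 = 0.246773
  M+6: 0.13354464×0.39892 + 0.01424288×0.60108 = 0.061835
  M+8: 0.01424288×0.39892 = 0.005682
Scale to base peak (0.424343) = 100: 61.6 : 100.0 : 58.2 : 14.6 : 1.3

61.6 : 100.0 : 58.2 : 14.6 : 1.3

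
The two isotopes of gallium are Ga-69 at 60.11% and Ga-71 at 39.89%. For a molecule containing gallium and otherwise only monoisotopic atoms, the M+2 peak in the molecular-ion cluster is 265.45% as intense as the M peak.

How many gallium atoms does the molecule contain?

4

For n independent Ga atoms, I(M+2)/I(M) = n · (abundance Ga-71) / (abundance Ga-69) = n · 0.3989/0.6011.
n = 2.6545 × 0.6011/0.3989 = 4.00 ≈ 4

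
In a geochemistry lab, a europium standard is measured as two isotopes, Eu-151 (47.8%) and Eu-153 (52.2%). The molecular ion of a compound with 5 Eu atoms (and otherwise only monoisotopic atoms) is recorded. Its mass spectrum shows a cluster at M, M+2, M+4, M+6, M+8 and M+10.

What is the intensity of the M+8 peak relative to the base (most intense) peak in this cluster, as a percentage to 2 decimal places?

54.60%

Binomial terms of (0.478 + 0.522)^5: M 0.0250, M+2 0.1363, M+4 0.2976, M+6 0.3250, M+8 0.1775, M+10 0.0388 → M+6 is the base peak.
P(M+6) = C(5,3) × 0.478^2 × 0.522^3 = 10 × 0.228484 × 0.14223665 = 0.324988 (base)
P(M+8) = C(5,4) × 0.478^1 × 0.522^4 = 5 × 0.4780 × 0.07424753 = 0.177452
Relative intensity = 0.177452 / 0.324988 × 100 = 54.60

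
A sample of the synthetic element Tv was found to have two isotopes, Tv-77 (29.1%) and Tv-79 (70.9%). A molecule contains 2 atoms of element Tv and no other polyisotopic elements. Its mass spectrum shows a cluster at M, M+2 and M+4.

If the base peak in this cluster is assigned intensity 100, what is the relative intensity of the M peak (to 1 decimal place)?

16.8

(0.291 + 0.709)^2 gives M 0.0847, M+2 0.4126, M+4 0.5027; the largest is M+4.
P(M+4) = C(2,2) × 0.291^0 × 0.709^2 = 1 × 1.0000 × 0.502681 = 0.502681 (base)
P(M) = C(2,0) × 0.291^2 × 0.709^0 = 1 × 0.084681 × 1.0000 = 0.084681
Relative intensity = 0.084681 / 0.502681 × 100 = 16.8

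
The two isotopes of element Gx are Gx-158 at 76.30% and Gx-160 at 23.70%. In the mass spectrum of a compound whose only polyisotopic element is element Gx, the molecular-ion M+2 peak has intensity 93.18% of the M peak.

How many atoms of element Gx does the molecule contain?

3

The M+2/M ratio from n Gx atoms is n · q/p = n · 0.2370/0.7630.
n = 0.9318 × 0.7630/0.2370 = 3.00 ≈ 3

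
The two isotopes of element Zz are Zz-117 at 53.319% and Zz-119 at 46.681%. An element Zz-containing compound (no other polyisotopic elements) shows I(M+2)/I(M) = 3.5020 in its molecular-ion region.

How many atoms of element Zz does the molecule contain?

With n Zz atoms, P(M+2)/P(M) = C(n,1)·p^(n−1)q / p^n = n·q/p = n · 0.46681/0.53319.
n = 3.5020 × 0.53319/0.46681 = 4.00 ≈ 4

4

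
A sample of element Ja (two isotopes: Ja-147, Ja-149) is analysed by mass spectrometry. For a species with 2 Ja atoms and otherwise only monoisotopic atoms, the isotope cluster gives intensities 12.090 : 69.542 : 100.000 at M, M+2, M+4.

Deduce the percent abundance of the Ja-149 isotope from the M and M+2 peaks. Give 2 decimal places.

Write p for the Ja-147 fraction. I(M+2)/I(M) = [C(2,1)·p^1·(1−p)] / p^2 = 2·(1−p)/p = 69.542/12.090 = 5.7520
(1−p)/p = 5.7520/2 = 2.8760  ⇒  p = 1/(1 + 2.8760) = 0.2580
Ja-147: 25.80%, Ja-149: 74.20%.

74.20%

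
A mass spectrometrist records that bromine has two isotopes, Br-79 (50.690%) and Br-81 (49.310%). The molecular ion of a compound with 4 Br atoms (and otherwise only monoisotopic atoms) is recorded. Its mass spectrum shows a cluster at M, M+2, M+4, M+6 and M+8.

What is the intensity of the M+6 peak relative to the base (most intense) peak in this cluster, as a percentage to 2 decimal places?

Binomial terms of (0.50690 + 0.49310)^4: M 0.0660, M+2 0.2569, M+4 0.3749, M+6 0.2431, M+8 0.0591 → M+4 is the base peak.
P(M+4) = C(4,2) × 0.50690^2 × 0.49310^2 = 6 × 0.25694761 × 0.24314761 = 0.374857 (base)
P(M+6) = C(4,3) × 0.50690^1 × 0.49310^3 = 4 × 0.5069 × 0.11989609 = 0.243101
Relative intensity = 0.243101 / 0.374857 × 100 = 64.85

64.85%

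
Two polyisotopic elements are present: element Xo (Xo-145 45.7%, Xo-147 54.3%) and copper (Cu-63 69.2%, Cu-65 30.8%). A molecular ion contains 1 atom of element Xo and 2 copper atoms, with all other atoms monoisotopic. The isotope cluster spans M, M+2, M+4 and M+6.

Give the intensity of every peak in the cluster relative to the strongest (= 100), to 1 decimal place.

Element Xo pattern (n=1): 0.4570 : 0.5430
Copper pattern (n=2): 0.478864 : 0.426272 : 0.094864
Convolve the two distributions (both contribute in 2-u steps):
  M: 0.4570×0.478864 = 0.218841
  M+2: 0.4570×0.426272 + 0.5430×0.478864 = 0.454829
  M+4: 0.4570×0.094864 + 0.5430×0.426272 = 0.274819
  M+6: 0.5430×0.094864 = 0.051511
Scale to base peak (0.454829) = 100: 48.1 : 100.0 : 60.4 : 11.3

48.1 : 100.0 : 60.4 : 11.3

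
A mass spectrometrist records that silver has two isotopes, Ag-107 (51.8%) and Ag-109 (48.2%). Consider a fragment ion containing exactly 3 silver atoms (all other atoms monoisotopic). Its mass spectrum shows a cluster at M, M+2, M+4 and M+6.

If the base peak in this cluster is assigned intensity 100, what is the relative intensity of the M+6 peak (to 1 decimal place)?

(0.518 + 0.482)^3 gives M 0.1390, M+2 0.3880, M+4 0.3610, M+6 0.1120; the largest is M+2.
P(M+2) = C(3,1) × 0.518^2 × 0.482^1 = 3 × 0.268324 × 0.4820 = 0.387997 (base)
P(M+6) = C(3,3) × 0.518^0 × 0.482^3 = 1 × 1.0000 × 0.11198017 = 0.111980
Relative intensity = 0.111980 / 0.387997 × 100 = 28.9

28.9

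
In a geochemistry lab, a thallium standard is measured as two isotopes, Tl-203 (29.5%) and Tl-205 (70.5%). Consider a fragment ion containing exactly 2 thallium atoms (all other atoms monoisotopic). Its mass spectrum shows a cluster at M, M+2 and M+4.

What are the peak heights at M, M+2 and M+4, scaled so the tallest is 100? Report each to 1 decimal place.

Each Tl atom is independently Tl-203 (p = 0.295) or Tl-205 (q = 0.705); the cluster is the binomial expansion (p + q)^2.
P(M) = 0.295^2 = 0.087025
P(M+2) = 2 × 0.295^1 × 0.705^1 = 0.415950
P(M+4) = 0.705^2 = 0.497025
The M+4 peak is largest (0.497025); scaling to 100 gives 17.5 : 83.7 : 100.0.

17.5 : 83.7 : 100.0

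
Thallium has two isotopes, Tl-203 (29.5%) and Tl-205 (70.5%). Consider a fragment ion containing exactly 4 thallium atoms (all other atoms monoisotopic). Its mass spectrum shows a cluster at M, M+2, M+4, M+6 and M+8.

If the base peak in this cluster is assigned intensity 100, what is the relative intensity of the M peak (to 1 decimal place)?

Term probabilities: M 0.0076, M+2 0.0724, M+4 0.2595, M+6 0.4135, M+8 0.2470. Base peak = M+6.
P(M+6) = C(4,3) × 0.295^1 × 0.705^3 = 4 × 0.2950 × 0.35040263 = 0.413475 (base)
P(M) = C(4,0) × 0.295^4 × 0.705^0 = 1 × 0.00757335 × 1.0000 = 0.007573
Relative intensity = 0.007573 / 0.413475 × 100 = 1.8

1.8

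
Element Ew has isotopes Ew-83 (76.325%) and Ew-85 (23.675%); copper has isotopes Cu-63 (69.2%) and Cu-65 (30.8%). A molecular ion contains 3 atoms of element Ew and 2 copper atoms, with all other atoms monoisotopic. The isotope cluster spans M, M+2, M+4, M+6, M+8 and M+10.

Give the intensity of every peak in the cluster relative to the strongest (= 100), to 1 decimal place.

Element Ew pattern (n=3): 0.44463172 : 0.41375654 : 0.12834178 : 0.01326997
Copper pattern (n=2): 0.478864 : 0.426272 : 0.094864
Convolve the two distributions (both contribute in 2-u steps):
  M: 0.44463172×0.478864 = 0.212918
  M+2: 0.44463172×0.426272 + 0.41375654×0.478864 = 0.387667
  M+4: 0.44463172×0.094864 + 0.41375654×0.426272 + 0.12834178×0.478864 = 0.280011
  M+6: 0.41375654×0.094864 + 0.12834178×0.426272 + 0.01326997×0.478864 = 0.100314
  M+8: 0.12834178×0.094864 + 0.01326997×0.426272 = 0.017832
  M+10: 0.01326997×0.094864 = 0.001259
Scale to base peak (0.387667) = 100: 54.9 : 100.0 : 72.2 : 25.9 : 4.6 : 0.3

54.9 : 100.0 : 72.2 : 25.9 : 4.6 : 0.3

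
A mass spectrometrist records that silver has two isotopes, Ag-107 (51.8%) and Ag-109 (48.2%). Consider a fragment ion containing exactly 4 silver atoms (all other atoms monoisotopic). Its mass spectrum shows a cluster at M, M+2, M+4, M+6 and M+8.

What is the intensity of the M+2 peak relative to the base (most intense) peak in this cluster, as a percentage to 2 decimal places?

Term probabilities: M 0.0720, M+2 0.2680, M+4 0.3740, M+6 0.2320, M+8 0.0540. Base peak = M+4.
P(M+4) = C(4,2) × 0.518^2 × 0.482^2 = 6 × 0.268324 × 0.232324 = 0.374029 (base)
P(M+2) = C(4,1) × 0.518^3 × 0.482^1 = 4 × 0.13899183 × 0.4820 = 0.267976
Relative intensity = 0.267976 / 0.374029 × 100 = 71.65

71.65%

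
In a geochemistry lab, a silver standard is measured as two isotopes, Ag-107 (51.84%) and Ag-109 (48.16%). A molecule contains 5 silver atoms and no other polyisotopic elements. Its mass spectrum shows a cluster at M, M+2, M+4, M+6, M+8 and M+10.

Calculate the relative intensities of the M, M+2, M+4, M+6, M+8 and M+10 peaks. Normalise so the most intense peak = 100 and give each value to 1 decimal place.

The 5 Ag atoms are independent, so intensities follow the terms of (0.5184 + 0.4816)^5.
P(M) = 0.5184^5 = 0.037439
P(M+2) = 5 × 0.5184^4 × 0.4816^1 = 0.173907
P(M+4) = 10 × 0.5184^3 × 0.4816^2 = 0.323123
P(M+6) = 10 × 0.5184^2 × 0.4816^3 = 0.300185
P(M+8) = 5 × 0.5184^1 × 0.4816^4 = 0.139438
P(M+10) = 0.4816^5 = 0.025908
The M+4 peak is largest (0.323123); scaling to 100 gives 11.6 : 53.8 : 100.0 : 92.9 : 43.2 : 8.0.

11.6 : 53.8 : 100.0 : 92.9 : 43.2 : 8.0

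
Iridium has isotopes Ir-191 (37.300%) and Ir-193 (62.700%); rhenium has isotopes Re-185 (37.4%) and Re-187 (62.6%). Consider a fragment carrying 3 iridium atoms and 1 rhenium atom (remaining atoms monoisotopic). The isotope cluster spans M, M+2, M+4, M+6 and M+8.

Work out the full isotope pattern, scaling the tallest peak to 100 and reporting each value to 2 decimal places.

5.28 : 35.47 : 89.33 : 100.00 : 41.98

Iridium pattern (n=3): 0.05189512 : 0.26170165 : 0.43991135 : 0.24649188
Rhenium pattern (n=1): 0.3740 : 0.6260
Convolve the two distributions (both contribute in 2-u steps):
  M: 0.05189512×0.3740 = 0.019409
  M+2: 0.05189512×0.6260 + 0.26170165×0.3740 = 0.130363
  M+4: 0.26170165×0.6260 + 0.43991135×0.3740 = 0.328352
  M+6: 0.43991135×0.6260 + 0.24649188×0.3740 = 0.367572
  M+8: 0.24649188×0.6260 = 0.154304
Scale to base peak (0.367572) = 100: 5.28 : 35.47 : 89.33 : 100.00 : 41.98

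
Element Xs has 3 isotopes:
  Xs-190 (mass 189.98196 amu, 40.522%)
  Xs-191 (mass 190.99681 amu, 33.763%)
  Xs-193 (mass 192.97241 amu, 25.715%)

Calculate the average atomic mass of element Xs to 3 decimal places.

The abundance-weighted mean is 0.40522 × 189.98196 + 0.33763 × 190.99681 + 0.25715 × 192.97241
= 76.984490 + 64.486253 + 49.622855 = 191.093598 amu

191.094 amu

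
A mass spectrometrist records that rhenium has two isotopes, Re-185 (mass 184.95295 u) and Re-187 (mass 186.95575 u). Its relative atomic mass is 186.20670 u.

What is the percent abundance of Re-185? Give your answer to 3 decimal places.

With x = fraction of Re-185 (so Re-187 is 1 − x):
184.95295·x + 186.95575·(1 − x) = 186.20670
(184.95295 − 186.95575)·x = 186.20670 − 186.95575
x = -0.74905 / -2.00280 = 0.37400 → 37.400% Re-185, 62.600% Re-187.

37.400%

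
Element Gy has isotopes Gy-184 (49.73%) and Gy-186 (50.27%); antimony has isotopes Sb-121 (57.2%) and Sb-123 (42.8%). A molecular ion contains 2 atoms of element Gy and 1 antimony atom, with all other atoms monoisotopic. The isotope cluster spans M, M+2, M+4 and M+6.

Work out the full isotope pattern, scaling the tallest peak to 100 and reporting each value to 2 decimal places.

36.10 : 100.00 : 91.50 : 27.60

Element Gy pattern (n=2): 0.24730729 : 0.49998542 : 0.25270729
Antimony pattern (n=1): 0.5720 : 0.4280
Convolve the two distributions (both contribute in 2-u steps):
  M: 0.24730729×0.5720 = 0.141460
  M+2: 0.24730729×0.4280 + 0.49998542×0.5720 = 0.391839
  M+4: 0.49998542×0.4280 + 0.25270729×0.5720 = 0.358542
  M+6: 0.25270729×0.4280 = 0.108159
Scale to base peak (0.391839) = 100: 36.10 : 100.00 : 91.50 : 27.60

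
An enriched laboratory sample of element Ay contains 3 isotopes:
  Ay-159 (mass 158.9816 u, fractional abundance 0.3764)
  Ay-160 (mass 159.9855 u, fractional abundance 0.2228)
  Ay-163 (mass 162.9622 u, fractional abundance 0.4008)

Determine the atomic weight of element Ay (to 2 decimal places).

160.80 u

Average mass = Σ (abundance × isotope mass) = 0.3764 × 158.9816 + 0.2228 × 159.9855 + 0.4008 × 162.9622
= 59.84067 + 35.64477 + 65.31525 = 160.80069 u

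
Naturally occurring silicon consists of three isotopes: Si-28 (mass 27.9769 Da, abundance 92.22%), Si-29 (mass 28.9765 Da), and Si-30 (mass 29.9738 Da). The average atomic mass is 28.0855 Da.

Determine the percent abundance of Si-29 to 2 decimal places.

The remaining 7.78% is split between Si-29 (fraction x) and Si-30 (fraction 0.0778 − x).
Substituting: 28.9765x + 29.9738(0.0778 − x) = 2.28520282
(28.9765 − 29.9738)x = -0.04675882  ⇒  x = 0.04689, y = 0.03091
Si-29: 4.69%, Si-30: 3.09%.

4.69%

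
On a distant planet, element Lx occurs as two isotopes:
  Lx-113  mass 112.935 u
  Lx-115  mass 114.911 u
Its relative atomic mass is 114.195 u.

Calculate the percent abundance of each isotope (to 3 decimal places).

Lx-113: 36.235%, Lx-115: 63.765%

Writing the weighted mean with unknown fraction x of Lx-113:
112.935·x + 114.911·(1 − x) = 114.195
(112.935 − 114.911)·x = 114.195 − 114.911
x = -0.716 / -1.976 = 0.36235 → 36.235% Lx-113, 63.765% Lx-115.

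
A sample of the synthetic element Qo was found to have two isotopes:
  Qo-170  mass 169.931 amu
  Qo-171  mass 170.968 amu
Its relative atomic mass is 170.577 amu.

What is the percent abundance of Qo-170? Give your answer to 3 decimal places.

Let x be the fractional abundance of Qo-170; then Qo-171 has abundance 1 − x.
169.931·x + 170.968·(1 − x) = 170.577
(169.931 − 170.968)·x = 170.577 − 170.968
x = -0.391 / -1.037 = 0.37705 → 37.705% Qo-170, 62.295% Qo-171.

37.705%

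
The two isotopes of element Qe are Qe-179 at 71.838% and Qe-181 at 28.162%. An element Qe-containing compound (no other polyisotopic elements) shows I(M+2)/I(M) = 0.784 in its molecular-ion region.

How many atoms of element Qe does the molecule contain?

For n independent Qe atoms, I(M+2)/I(M) = n · (abundance Qe-181) / (abundance Qe-179) = n · 0.28162/0.71838.
n = 0.784 × 0.71838/0.28162 = 2.00 ≈ 2

2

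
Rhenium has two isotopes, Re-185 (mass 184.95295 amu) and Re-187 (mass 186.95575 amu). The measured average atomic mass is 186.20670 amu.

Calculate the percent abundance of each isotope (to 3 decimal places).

With x = fraction of Re-185 (so Re-187 is 1 − x):
184.95295·x + 186.95575·(1 − x) = 186.20670
(184.95295 − 186.95575)·x = 186.20670 − 186.95575
x = -0.74905 / -2.00280 = 0.37400 → 37.400% Re-185, 62.600% Re-187.

Re-185: 37.400%, Re-187: 62.600%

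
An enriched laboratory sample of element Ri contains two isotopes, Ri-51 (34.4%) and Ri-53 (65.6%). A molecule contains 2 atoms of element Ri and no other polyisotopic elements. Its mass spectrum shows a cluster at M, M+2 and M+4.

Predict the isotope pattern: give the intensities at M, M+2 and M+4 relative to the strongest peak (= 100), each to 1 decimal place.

26.2 : 100.0 : 95.3

Each Ri atom is independently Ri-51 (p = 0.344) or Ri-53 (q = 0.656); the cluster is the binomial expansion (p + q)^2.
P(M) = 0.344^2 = 0.118336
P(M+2) = 2 × 0.344^1 × 0.656^1 = 0.451328
P(M+4) = 0.656^2 = 0.430336
The M+2 peak is largest (0.451328); scaling to 100 gives 26.2 : 100.0 : 95.3.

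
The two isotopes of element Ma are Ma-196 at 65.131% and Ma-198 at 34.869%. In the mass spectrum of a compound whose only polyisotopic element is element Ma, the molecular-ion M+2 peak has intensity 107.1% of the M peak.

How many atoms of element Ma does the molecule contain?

2

For n independent Ma atoms, I(M+2)/I(M) = n · (abundance Ma-198) / (abundance Ma-196) = n · 0.34869/0.65131.
n = 1.071 × 0.65131/0.34869 = 2.00 ≈ 2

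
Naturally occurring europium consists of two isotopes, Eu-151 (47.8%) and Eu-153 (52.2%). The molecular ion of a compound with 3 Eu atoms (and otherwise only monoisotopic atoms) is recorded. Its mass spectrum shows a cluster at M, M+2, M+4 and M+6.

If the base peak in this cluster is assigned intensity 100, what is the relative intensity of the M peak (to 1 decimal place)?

28.0

Binomial terms of (0.478 + 0.522)^3: M 0.1092, M+2 0.3578, M+4 0.3907, M+6 0.1422 → M+4 is the base peak.
P(M+4) = C(3,2) × 0.478^1 × 0.522^2 = 3 × 0.4780 × 0.272484 = 0.390742 (base)
P(M) = C(3,0) × 0.478^3 × 0.522^0 = 1 × 0.10921535 × 1.0000 = 0.109215
Relative intensity = 0.109215 / 0.390742 × 100 = 28.0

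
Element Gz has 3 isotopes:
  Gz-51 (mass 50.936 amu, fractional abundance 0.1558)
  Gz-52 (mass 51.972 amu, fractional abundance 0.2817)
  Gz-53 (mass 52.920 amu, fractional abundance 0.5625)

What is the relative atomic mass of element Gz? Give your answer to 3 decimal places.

Ar = Σ fᵢ·mᵢ = 0.1558 × 50.936 + 0.2817 × 51.972 + 0.5625 × 52.920
= 7.9358 + 14.6405 + 29.7675 = 52.3438 amu

52.344 amu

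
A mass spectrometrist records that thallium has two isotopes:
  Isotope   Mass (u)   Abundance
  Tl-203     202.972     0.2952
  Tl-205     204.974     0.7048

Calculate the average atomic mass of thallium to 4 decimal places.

204.3830 u

Average mass = Σ (abundance × isotope mass) = 0.2952 × 202.972 + 0.7048 × 204.974
= 59.91733 + 144.46568 = 204.38301 u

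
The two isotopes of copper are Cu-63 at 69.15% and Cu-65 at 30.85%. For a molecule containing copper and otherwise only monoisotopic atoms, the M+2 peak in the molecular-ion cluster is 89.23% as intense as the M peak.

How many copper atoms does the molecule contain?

2

With n Cu atoms, P(M+2)/P(M) = C(n,1)·p^(n−1)q / p^n = n·q/p = n · 0.3085/0.6915.
n = 0.8923 × 0.6915/0.3085 = 2.00 ≈ 2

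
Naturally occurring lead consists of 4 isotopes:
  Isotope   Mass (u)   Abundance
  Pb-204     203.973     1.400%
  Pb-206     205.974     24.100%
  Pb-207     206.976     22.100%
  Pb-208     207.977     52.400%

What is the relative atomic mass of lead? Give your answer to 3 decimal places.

Ar = Σ fᵢ·mᵢ = 0.01400 × 203.973 + 0.24100 × 205.974 + 0.22100 × 206.976 + 0.52400 × 207.977
= 2.8556 + 49.6397 + 45.7417 + 108.9799 = 207.2169 u

207.217 u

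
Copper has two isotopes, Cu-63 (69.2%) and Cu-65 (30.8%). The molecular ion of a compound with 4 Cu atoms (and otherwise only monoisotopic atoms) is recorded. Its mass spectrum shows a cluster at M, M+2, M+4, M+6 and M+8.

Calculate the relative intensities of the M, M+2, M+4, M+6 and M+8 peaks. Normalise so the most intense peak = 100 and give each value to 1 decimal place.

Expanding (0.692 + 0.308)^4:
P(M) = 0.692^4 = 0.229311
P(M+2) = 4 × 0.692^3 × 0.308^1 = 0.408253
P(M+4) = 6 × 0.692^2 × 0.308^2 = 0.272562
P(M+6) = 4 × 0.692^1 × 0.308^3 = 0.080876
P(M+8) = 0.308^4 = 0.008999
The M+2 peak is largest (0.408253); scaling to 100 gives 56.2 : 100.0 : 66.8 : 19.8 : 2.2.

56.2 : 100.0 : 66.8 : 19.8 : 2.2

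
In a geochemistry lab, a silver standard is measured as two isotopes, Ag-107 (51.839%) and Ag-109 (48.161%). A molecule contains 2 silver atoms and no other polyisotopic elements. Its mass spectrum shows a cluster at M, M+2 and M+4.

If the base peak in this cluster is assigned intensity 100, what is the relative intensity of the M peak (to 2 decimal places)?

(0.51839 + 0.48161)^2 gives M 0.2687, M+2 0.4993, M+4 0.2319; the largest is M+2.
P(M+2) = C(2,1) × 0.51839^1 × 0.48161^1 = 2 × 0.51839 × 0.48161 = 0.499324 (base)
P(M) = C(2,0) × 0.51839^2 × 0.48161^0 = 1 × 0.26872819 × 1.0000 = 0.268728
Relative intensity = 0.268728 / 0.499324 × 100 = 53.82

53.82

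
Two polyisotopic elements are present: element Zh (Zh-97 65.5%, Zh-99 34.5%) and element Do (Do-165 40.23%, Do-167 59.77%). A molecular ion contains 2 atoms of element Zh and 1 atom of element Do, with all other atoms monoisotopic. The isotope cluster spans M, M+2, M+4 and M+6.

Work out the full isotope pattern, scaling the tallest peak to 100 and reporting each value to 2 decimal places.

39.38 : 100.00 : 72.56 : 16.23

Element Zh pattern (n=2): 0.429025 : 0.45195 : 0.119025
Element Do pattern (n=1): 0.4023 : 0.5977
Convolve the two distributions (both contribute in 2-u steps):
  M: 0.429025×0.4023 = 0.172597
  M+2: 0.429025×0.5977 + 0.45195×0.4023 = 0.438248
  M+4: 0.45195×0.5977 + 0.119025×0.4023 = 0.318014
  M+6: 0.119025×0.5977 = 0.071141
Scale to base peak (0.438248) = 100: 39.38 : 100.00 : 72.56 : 16.23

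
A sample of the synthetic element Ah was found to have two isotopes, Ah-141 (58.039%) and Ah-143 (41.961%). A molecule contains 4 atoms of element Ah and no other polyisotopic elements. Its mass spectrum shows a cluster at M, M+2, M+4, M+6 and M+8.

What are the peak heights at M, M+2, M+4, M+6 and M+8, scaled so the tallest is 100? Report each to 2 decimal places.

Each Ah atom is independently Ah-141 (p = 0.58039) or Ah-143 (q = 0.41961); the cluster is the binomial expansion (p + q)^4.
P(M) = 0.58039^4 = 0.113470
P(M+2) = 4 × 0.58039^3 × 0.41961^1 = 0.328145
P(M+4) = 6 × 0.58039^2 × 0.41961^2 = 0.355863
P(M+6) = 4 × 0.58039^1 × 0.41961^3 = 0.171521
P(M+8) = 0.41961^4 = 0.031002
The M+4 peak is largest (0.355863); scaling to 100 gives 31.89 : 92.21 : 100.00 : 48.20 : 8.71.

31.89 : 92.21 : 100.00 : 48.20 : 8.71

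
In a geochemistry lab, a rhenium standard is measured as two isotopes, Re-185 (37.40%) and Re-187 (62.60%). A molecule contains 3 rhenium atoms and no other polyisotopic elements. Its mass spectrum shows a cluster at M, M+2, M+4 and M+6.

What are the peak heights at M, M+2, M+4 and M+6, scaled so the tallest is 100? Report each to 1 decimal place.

Each Re atom is independently Re-185 (p = 0.3740) or Re-187 (q = 0.6260); the cluster is the binomial expansion (p + q)^3.
P(M) = 0.3740^3 = 0.052314
P(M+2) = 3 × 0.3740^2 × 0.6260^1 = 0.262687
P(M+4) = 3 × 0.3740^1 × 0.6260^2 = 0.439685
P(M+6) = 0.6260^3 = 0.245314
The M+4 peak is largest (0.439685); scaling to 100 gives 11.9 : 59.7 : 100.0 : 55.8.

11.9 : 59.7 : 100.0 : 55.8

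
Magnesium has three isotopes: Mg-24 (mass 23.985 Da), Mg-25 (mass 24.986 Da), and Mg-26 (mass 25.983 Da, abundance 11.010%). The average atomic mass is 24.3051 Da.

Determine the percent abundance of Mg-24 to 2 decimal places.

78.99%

The remaining 88.990% is split between Mg-24 (fraction x) and Mg-25 (fraction 0.88990 − x).
Substituting: 23.985x + 24.986(0.88990 − x) = 21.4443717
(23.985 − 24.986)x = -0.7906697  ⇒  x = 0.78988, y = 0.10002
Mg-24: 78.99%, Mg-25: 10.00%.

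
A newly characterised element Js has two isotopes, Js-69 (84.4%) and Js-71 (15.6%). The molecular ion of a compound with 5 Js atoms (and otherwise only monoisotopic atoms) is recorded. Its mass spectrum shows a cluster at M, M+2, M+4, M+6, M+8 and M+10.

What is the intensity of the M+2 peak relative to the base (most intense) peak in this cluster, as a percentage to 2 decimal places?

Binomial terms of (0.844 + 0.156)^5: M 0.4283, M+2 0.3958, M+4 0.1463, M+6 0.0270, M+8 0.0025, M+10 0.0001 → M is the base peak.
P(M) = C(5,0) × 0.844^5 × 0.156^0 = 1 × 0.42826465 × 1.0000 = 0.428265 (base)
P(M+2) = C(5,1) × 0.844^4 × 0.156^1 = 5 × 0.50742258 × 0.1560 = 0.395790
Relative intensity = 0.395790 / 0.428265 × 100 = 92.42

92.42%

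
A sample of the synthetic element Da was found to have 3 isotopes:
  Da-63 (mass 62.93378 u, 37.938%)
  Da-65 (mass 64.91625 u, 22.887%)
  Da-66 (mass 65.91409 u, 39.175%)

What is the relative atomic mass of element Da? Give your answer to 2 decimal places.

64.56 u

Average mass = Σ (abundance × isotope mass) = 0.37938 × 62.93378 + 0.22887 × 64.91625 + 0.39175 × 65.91409
= 23.875817 + 14.857382 + 25.821845 = 64.555044 u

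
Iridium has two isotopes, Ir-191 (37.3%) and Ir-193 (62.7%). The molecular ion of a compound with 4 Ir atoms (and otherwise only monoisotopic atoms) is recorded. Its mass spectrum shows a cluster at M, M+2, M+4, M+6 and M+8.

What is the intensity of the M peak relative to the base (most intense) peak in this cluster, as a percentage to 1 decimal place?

5.3%

Binomial terms of (0.373 + 0.627)^4: M 0.0194, M+2 0.1302, M+4 0.3282, M+6 0.3678, M+8 0.1546 → M+6 is the base peak.
P(M+6) = C(4,3) × 0.373^1 × 0.627^3 = 4 × 0.3730 × 0.24649188 = 0.367766 (base)
P(M) = C(4,0) × 0.373^4 × 0.627^0 = 1 × 0.01935688 × 1.0000 = 0.019357
Relative intensity = 0.019357 / 0.367766 × 100 = 5.3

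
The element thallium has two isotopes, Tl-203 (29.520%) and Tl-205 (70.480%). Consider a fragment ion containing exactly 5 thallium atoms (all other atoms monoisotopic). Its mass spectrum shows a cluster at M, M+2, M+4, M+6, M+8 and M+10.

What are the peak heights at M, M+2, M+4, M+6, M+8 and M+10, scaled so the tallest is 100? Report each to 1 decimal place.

0.6 : 7.3 : 35.1 : 83.8 : 100.0 : 47.8

Expanding (0.29520 + 0.70480)^5:
P(M) = 0.29520^5 = 0.002242
P(M+2) = 5 × 0.29520^4 × 0.70480^1 = 0.026761
P(M+4) = 10 × 0.29520^3 × 0.70480^2 = 0.127785
P(M+6) = 10 × 0.29520^2 × 0.70480^3 = 0.305092
P(M+8) = 5 × 0.29520^1 × 0.70480^4 = 0.364208
P(M+10) = 0.70480^5 = 0.173912
The M+8 peak is largest (0.364208); scaling to 100 gives 0.6 : 7.3 : 35.1 : 83.8 : 100.0 : 47.8.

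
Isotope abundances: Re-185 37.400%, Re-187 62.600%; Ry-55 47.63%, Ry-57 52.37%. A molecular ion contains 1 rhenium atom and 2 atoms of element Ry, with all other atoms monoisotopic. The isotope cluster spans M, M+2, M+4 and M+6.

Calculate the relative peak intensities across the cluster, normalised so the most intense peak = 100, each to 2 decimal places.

Rhenium pattern (n=1): 0.3740 : 0.6260
Element Ry pattern (n=2): 0.22686169 : 0.49887662 : 0.27426169
Convolve the two distributions (both contribute in 2-u steps):
  M: 0.3740×0.22686169 = 0.084846
  M+2: 0.3740×0.49887662 + 0.6260×0.22686169 = 0.328595
  M+4: 0.3740×0.27426169 + 0.6260×0.49887662 = 0.414871
  M+6: 0.6260×0.27426169 = 0.171688
Scale to base peak (0.414871) = 100: 20.45 : 79.20 : 100.00 : 41.38

20.45 : 79.20 : 100.00 : 41.38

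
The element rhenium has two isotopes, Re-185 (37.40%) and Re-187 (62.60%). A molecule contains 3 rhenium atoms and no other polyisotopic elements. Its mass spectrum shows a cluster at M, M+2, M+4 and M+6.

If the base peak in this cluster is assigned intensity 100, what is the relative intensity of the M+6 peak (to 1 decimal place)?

Term probabilities: M 0.0523, M+2 0.2627, M+4 0.4397, M+6 0.2453. Base peak = M+4.
P(M+4) = C(3,2) × 0.3740^1 × 0.6260^2 = 3 × 0.3740 × 0.391876 = 0.439685 (base)
P(M+6) = C(3,3) × 0.3740^0 × 0.6260^3 = 1 × 1.0000 × 0.24531438 = 0.245314
Relative intensity = 0.245314 / 0.439685 × 100 = 55.8

55.8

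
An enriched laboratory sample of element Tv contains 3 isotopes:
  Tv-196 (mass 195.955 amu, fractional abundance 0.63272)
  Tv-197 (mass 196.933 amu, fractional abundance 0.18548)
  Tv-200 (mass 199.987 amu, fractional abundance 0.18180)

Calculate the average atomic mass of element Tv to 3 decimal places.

Ar = Σ fᵢ·mᵢ = 0.63272 × 195.955 + 0.18548 × 196.933 + 0.18180 × 199.987
= 123.9846 + 36.5271 + 36.3576 = 196.8693 amu

196.869 amu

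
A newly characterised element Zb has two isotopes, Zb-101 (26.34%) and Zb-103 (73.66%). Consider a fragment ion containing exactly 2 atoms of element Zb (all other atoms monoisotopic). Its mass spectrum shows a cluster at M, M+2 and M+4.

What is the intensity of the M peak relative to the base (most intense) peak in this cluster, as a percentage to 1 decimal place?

12.8%

(0.2634 + 0.7366)^2 gives M 0.0694, M+2 0.3880, M+4 0.5426; the largest is M+4.
P(M+4) = C(2,2) × 0.2634^0 × 0.7366^2 = 1 × 1.0000 × 0.54257956 = 0.542580 (base)
P(M) = C(2,0) × 0.2634^2 × 0.7366^0 = 1 × 0.06937956 × 1.0000 = 0.069380
Relative intensity = 0.069380 / 0.542580 × 100 = 12.8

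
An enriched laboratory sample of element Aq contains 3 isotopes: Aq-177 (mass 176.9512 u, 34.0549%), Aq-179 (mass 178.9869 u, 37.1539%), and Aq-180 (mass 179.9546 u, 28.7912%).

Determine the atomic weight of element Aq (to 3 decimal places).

178.572 u

Weight each isotope mass by its fractional abundance: 0.340549 × 176.9512 + 0.371539 × 178.9869 + 0.287912 × 179.9546
= 60.26055 + 66.50061 + 51.81109 = 178.57225 u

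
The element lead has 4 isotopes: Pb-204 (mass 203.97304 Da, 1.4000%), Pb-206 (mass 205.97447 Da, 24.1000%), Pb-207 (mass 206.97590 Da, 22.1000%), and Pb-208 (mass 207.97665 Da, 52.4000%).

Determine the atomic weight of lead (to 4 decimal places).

207.2169 Da

Weight each isotope mass by its fractional abundance: 0.014000 × 203.97304 + 0.241000 × 205.97447 + 0.221000 × 206.97590 + 0.524000 × 207.97665
= 2.855623 + 49.639847 + 45.741674 + 108.979765 = 207.216909 Da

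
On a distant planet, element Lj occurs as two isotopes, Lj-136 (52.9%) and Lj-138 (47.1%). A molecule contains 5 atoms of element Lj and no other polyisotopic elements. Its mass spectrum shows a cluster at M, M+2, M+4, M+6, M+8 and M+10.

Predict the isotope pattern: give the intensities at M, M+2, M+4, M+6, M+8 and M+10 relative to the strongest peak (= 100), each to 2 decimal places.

12.61 : 56.16 : 100.00 : 89.04 : 39.64 : 7.06

The 5 Lj atoms are independent, so intensities follow the terms of (0.529 + 0.471)^5.
P(M) = 0.529^5 = 0.041427
P(M+2) = 5 × 0.529^4 × 0.471^1 = 0.184422
P(M+4) = 10 × 0.529^3 × 0.471^2 = 0.328404
P(M+6) = 10 × 0.529^2 × 0.471^3 = 0.292398
P(M+8) = 5 × 0.529^1 × 0.471^4 = 0.130170
P(M+10) = 0.471^5 = 0.023180
The M+4 peak is largest (0.328404); scaling to 100 gives 12.61 : 56.16 : 100.00 : 89.04 : 39.64 : 7.06.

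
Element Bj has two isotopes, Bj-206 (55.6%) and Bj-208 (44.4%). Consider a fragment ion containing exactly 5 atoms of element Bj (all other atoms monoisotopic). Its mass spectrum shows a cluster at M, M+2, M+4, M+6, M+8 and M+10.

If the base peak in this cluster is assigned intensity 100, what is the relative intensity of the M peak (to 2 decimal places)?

15.68

Binomial terms of (0.556 + 0.444)^5: M 0.0531, M+2 0.2122, M+4 0.3388, M+6 0.2706, M+8 0.1080, M+10 0.0173 → M+4 is the base peak.
P(M+4) = C(5,2) × 0.556^3 × 0.444^2 = 10 × 0.17187962 × 0.197136 = 0.338837 (base)
P(M) = C(5,0) × 0.556^5 × 0.444^0 = 1 × 0.05313418 × 1.0000 = 0.053134
Relative intensity = 0.053134 / 0.338837 × 100 = 15.68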